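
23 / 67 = 0.34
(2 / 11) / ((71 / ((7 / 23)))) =14 / 17963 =0.00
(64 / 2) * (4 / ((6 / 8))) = 170.67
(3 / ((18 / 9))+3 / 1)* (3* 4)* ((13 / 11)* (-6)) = -4212 / 11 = -382.91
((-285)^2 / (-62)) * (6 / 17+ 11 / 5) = -113715 / 34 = -3344.56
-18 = -18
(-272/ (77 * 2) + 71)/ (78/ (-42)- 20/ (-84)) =-15993/ 374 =-42.76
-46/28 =-23/14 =-1.64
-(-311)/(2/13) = 4043/2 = 2021.50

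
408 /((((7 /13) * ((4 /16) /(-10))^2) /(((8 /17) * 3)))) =11980800 /7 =1711542.86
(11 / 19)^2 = 121 / 361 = 0.34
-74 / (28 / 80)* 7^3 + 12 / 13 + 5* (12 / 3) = -72499.08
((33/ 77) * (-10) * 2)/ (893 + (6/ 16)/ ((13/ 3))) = -0.01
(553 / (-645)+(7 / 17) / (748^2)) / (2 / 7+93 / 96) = -73638496246 / 107745258885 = -0.68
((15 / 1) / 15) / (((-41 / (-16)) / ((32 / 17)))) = 512 / 697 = 0.73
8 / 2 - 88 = -84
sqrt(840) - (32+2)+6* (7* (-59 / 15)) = -170.22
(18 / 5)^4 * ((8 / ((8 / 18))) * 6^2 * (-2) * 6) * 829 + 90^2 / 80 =-2706828581691 / 2500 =-1082731432.68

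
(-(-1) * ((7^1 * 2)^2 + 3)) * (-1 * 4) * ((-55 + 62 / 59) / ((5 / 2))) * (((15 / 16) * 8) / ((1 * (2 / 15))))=57007530 / 59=966229.32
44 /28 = 11 /7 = 1.57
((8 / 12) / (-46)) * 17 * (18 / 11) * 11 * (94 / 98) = -4.25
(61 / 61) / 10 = 1 / 10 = 0.10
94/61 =1.54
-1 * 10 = -10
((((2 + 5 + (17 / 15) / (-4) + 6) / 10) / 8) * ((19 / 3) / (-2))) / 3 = -14497 / 86400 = -0.17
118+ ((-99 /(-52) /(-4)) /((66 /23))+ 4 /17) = 834987 /7072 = 118.07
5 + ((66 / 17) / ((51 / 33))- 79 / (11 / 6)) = -113105 / 3179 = -35.58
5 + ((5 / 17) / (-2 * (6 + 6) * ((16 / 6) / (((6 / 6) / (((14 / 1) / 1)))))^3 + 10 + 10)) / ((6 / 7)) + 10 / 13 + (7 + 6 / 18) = 195270621161 / 14903237544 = 13.10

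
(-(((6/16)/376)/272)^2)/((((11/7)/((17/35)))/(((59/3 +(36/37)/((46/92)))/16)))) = -7197/1282120802631680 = -0.00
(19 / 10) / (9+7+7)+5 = 1169 / 230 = 5.08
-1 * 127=-127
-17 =-17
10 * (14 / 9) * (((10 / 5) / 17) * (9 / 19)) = 280 / 323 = 0.87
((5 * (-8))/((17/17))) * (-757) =30280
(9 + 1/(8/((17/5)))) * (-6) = -1131/20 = -56.55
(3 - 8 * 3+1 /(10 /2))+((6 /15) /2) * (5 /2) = -203 /10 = -20.30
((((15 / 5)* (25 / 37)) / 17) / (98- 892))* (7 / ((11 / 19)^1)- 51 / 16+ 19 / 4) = -180225 / 87898976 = -0.00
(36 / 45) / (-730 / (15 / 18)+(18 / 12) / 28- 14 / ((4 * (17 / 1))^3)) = -4402048 / 4819948025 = -0.00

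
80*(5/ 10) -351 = -311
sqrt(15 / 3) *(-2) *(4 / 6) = -4 *sqrt(5) / 3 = -2.98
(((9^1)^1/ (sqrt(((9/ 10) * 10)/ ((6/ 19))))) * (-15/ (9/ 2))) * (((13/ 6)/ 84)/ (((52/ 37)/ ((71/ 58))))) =-13135 * sqrt(114)/ 1110816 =-0.13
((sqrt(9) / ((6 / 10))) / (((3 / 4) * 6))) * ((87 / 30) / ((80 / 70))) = 203 / 72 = 2.82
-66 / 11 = -6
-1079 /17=-63.47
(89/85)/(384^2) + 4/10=5013593/12533760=0.40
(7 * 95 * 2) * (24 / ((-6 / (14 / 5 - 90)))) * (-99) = -45926496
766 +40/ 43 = 32978/ 43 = 766.93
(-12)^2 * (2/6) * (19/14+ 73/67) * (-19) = -1046520/469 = -2231.39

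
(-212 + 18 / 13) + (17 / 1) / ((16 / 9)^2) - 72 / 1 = -922643 / 3328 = -277.24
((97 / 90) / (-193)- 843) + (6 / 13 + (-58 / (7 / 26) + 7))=-1661240887 / 1580670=-1050.97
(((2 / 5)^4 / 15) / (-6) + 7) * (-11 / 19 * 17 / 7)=-36814129 / 3740625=-9.84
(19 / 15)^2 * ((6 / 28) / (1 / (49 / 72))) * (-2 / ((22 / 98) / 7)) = -866761 / 59400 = -14.59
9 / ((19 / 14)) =126 / 19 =6.63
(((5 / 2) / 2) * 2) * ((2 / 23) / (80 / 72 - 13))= -45 / 2461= -0.02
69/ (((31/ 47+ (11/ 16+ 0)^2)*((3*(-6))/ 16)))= -2213888/ 40869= -54.17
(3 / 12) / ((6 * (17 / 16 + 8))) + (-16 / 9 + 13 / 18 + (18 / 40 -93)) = -488597 / 5220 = -93.60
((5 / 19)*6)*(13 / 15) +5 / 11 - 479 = -477.18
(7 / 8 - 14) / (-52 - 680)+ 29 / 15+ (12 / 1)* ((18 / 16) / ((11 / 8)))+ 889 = 290119823 / 322080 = 900.77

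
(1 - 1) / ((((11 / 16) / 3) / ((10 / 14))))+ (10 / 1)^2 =100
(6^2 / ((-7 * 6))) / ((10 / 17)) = -51 / 35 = -1.46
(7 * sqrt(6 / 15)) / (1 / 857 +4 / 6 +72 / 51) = 305949 * sqrt(10) / 454465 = 2.13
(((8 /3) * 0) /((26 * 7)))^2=0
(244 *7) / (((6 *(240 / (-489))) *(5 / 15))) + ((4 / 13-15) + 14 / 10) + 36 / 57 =-3463307 / 1976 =-1752.69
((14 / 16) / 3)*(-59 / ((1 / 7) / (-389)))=1124599 / 24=46858.29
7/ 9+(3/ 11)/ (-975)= 0.78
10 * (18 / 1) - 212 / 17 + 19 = 3171 / 17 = 186.53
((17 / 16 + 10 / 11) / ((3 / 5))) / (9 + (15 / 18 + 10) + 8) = 1735 / 14696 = 0.12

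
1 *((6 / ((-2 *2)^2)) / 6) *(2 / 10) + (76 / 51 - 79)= -316189 / 4080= -77.50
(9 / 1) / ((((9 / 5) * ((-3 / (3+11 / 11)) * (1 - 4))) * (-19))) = -20 / 171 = -0.12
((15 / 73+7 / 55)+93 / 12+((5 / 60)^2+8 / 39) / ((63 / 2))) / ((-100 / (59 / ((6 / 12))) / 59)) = -6666944289073 / 11837826000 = -563.19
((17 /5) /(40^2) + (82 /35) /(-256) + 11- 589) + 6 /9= -193986361 /336000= -577.34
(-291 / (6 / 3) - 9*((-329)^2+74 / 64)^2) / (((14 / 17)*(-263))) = 1835626244188017 / 3770368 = 486855989.70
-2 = -2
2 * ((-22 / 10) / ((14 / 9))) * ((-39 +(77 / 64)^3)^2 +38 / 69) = -217302662042707197 / 55319178772480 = -3928.16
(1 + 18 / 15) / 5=11 / 25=0.44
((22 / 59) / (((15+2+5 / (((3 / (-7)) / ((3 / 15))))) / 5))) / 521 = 15 / 61478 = 0.00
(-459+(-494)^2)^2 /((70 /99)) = 5873645737971 /70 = 83909224828.16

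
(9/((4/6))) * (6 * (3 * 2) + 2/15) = 2439/5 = 487.80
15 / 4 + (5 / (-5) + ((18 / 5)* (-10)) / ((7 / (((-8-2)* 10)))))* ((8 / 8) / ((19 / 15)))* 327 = 70496655 / 532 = 132512.51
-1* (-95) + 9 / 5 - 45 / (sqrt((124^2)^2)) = 7441759 / 76880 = 96.80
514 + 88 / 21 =10882 / 21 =518.19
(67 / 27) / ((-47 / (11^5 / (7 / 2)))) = -21580834 / 8883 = -2429.45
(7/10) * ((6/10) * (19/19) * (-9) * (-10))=189/5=37.80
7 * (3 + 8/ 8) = 28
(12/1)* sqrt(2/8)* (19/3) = 38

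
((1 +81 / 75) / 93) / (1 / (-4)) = -208 / 2325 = -0.09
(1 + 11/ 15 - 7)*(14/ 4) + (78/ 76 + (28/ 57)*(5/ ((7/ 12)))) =-3761/ 285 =-13.20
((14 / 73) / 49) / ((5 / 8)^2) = 128 / 12775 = 0.01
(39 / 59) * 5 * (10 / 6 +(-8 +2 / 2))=-1040 / 59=-17.63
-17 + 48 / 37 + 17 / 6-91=-23059 / 222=-103.87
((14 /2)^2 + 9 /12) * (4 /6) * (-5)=-995 /6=-165.83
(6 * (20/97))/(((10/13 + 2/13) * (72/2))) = 65/1746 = 0.04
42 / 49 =6 / 7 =0.86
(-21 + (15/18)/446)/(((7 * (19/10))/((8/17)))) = -1123820/1512609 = -0.74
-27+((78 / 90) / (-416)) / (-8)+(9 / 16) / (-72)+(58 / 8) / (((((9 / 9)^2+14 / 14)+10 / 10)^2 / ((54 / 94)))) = -4790803 / 180480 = -26.54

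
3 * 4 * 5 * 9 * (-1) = -540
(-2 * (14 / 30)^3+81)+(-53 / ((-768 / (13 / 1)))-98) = -14088491 / 864000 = -16.31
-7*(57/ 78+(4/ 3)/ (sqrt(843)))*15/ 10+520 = 26641/ 52 - 14*sqrt(843)/ 843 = 511.84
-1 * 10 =-10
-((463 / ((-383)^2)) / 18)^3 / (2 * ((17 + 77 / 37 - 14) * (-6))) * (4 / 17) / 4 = 3672355339 / 705989392484992665676416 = 0.00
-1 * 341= -341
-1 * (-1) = 1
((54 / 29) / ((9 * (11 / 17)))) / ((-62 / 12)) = -612 / 9889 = -0.06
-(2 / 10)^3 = -1 / 125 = -0.01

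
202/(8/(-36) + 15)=1818/133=13.67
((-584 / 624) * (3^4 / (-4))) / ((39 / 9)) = 5913 / 1352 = 4.37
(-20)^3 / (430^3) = -8 / 79507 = -0.00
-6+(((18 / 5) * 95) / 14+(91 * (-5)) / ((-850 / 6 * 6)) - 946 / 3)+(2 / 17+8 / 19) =-20066201 / 67830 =-295.83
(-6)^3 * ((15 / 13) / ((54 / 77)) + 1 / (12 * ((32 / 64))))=-5088 / 13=-391.38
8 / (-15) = -8 / 15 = -0.53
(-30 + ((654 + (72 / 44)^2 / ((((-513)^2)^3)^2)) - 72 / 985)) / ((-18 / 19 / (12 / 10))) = -304985137565382080319273272331958113868 / 385906968928496819735871170669536725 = -790.31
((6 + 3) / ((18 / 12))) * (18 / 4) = 27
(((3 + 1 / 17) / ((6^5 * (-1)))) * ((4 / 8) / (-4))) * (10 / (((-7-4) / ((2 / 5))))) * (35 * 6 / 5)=-91 / 121176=-0.00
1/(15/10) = 0.67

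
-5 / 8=-0.62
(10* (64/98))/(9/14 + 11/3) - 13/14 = 0.59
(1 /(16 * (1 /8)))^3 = 1 /8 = 0.12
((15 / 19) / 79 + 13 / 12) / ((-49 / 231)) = -216623 / 42028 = -5.15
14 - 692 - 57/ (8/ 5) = -5709/ 8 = -713.62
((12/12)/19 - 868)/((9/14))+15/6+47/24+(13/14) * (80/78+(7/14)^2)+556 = -629221/798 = -788.50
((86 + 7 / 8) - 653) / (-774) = 4529 / 6192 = 0.73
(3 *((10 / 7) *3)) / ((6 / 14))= 30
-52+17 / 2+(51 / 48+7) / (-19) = -13353 / 304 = -43.92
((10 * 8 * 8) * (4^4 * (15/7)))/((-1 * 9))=-819200/21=-39009.52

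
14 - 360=-346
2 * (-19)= -38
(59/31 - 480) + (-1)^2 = -14790/31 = -477.10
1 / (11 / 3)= 3 / 11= 0.27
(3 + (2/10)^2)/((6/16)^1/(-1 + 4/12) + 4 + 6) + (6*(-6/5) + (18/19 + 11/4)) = -912489/286900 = -3.18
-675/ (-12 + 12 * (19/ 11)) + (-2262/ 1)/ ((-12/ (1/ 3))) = -1393/ 96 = -14.51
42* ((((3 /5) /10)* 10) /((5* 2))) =63 /25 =2.52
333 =333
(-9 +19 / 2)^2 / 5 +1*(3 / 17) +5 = 1777 / 340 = 5.23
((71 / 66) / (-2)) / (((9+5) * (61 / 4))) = -71 / 28182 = -0.00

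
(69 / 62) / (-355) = -69 / 22010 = -0.00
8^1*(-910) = -7280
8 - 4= 4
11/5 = 2.20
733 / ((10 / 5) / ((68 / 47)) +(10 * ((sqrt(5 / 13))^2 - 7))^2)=4211818 / 25154343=0.17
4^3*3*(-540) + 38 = -103642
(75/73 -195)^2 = 200505600/5329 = 37625.37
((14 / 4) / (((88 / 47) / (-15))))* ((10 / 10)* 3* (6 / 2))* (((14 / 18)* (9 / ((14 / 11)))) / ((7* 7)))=-6345 / 224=-28.33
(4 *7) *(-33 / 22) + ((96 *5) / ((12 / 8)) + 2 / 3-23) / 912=-6001 / 144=-41.67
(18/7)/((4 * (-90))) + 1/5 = 27/140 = 0.19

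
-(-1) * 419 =419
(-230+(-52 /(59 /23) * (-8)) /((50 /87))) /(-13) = -76958 /19175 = -4.01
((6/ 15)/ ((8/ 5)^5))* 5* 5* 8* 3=46875/ 2048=22.89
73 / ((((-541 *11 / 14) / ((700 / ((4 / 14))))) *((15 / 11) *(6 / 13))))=-3255070 / 4869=-668.53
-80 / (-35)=16 / 7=2.29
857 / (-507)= -857 / 507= -1.69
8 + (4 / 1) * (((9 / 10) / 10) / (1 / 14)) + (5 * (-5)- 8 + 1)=-474 / 25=-18.96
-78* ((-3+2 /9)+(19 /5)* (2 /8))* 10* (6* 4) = 34216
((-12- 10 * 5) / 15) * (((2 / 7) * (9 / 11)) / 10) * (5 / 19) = -186 / 7315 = -0.03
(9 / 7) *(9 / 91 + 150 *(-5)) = -614169 / 637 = -964.16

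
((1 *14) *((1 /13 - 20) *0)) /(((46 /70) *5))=0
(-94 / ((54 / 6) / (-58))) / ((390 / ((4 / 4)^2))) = 2726 / 1755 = 1.55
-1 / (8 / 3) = -3 / 8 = -0.38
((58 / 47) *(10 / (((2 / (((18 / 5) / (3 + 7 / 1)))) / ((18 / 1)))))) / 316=2349 / 18565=0.13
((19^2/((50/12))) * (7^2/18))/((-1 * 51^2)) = -17689/195075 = -0.09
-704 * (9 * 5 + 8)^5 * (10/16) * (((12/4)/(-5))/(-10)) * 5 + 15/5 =-55201805073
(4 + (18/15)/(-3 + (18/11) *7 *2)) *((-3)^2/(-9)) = -1482/365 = -4.06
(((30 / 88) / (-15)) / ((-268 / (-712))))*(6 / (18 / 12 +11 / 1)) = -534 / 18425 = -0.03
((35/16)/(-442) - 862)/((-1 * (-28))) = -6096099/198016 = -30.79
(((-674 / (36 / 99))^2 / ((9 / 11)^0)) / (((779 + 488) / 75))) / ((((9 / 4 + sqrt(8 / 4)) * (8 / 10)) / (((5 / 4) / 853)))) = 231893701875 / 847308784 - 25765966875 * sqrt(2) / 211827196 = 101.66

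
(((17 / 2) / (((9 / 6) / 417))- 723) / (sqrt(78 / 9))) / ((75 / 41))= 6724*sqrt(78) / 195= 304.54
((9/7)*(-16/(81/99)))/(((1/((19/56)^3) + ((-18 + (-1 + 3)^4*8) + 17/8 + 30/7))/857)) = -8276453504/54548317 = -151.73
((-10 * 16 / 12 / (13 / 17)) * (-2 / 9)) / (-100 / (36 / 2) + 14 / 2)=1360 / 507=2.68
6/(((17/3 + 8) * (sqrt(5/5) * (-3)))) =-0.15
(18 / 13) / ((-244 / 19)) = -171 / 1586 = -0.11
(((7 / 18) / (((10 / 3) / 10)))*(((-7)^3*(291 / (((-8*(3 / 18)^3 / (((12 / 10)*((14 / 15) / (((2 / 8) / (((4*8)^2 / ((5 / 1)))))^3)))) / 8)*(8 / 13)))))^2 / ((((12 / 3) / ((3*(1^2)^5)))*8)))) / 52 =9558261849256432194992620568265621504 / 9765625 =978766013363858656767244400000.00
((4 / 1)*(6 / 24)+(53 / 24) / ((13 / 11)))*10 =4475 / 156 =28.69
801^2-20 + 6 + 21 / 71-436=641151.30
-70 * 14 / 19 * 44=-43120 / 19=-2269.47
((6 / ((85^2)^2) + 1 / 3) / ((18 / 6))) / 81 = 52200643 / 38054255625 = 0.00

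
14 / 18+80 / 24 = 37 / 9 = 4.11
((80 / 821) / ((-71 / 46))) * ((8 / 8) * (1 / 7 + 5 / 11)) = -0.04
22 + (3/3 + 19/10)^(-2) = 18602/841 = 22.12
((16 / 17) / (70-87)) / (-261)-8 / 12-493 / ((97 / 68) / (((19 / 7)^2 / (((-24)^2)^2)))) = -2227366444081 / 3304065364992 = -0.67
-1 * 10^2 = -100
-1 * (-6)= 6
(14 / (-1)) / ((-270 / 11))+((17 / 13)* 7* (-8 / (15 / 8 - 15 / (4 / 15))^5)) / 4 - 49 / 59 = -3107746280606744 / 11946526443028125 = -0.26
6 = 6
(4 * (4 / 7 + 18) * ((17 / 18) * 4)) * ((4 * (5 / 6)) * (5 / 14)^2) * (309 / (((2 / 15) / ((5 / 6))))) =711343750 / 3087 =230432.05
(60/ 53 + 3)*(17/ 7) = 3723/ 371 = 10.04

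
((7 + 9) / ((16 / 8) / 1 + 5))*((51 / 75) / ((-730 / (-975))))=5304 / 2555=2.08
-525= -525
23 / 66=0.35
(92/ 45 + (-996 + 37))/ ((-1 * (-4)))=-43063/ 180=-239.24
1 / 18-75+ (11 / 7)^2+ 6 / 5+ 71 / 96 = -4976983 / 70560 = -70.54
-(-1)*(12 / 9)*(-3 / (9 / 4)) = -16 / 9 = -1.78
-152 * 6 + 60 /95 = -17316 /19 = -911.37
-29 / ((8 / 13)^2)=-76.58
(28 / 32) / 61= 7 / 488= 0.01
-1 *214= -214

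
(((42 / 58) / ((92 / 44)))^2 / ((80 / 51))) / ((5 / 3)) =8164233 / 177955600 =0.05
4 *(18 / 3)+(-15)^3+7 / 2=-6695 / 2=-3347.50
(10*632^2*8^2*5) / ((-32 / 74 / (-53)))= 156654092800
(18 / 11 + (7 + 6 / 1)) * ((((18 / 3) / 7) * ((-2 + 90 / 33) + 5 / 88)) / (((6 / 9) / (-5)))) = -71415 / 968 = -73.78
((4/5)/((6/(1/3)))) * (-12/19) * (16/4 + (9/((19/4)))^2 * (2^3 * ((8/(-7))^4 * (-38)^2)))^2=-230870768810680448/1642968285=-140520526.73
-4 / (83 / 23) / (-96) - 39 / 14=-38683 / 13944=-2.77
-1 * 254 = -254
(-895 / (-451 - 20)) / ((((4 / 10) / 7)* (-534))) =-31325 / 503028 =-0.06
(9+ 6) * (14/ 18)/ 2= 35/ 6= 5.83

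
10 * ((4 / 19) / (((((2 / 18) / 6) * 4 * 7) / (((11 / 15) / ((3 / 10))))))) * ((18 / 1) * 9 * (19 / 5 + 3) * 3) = 4362336 / 133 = 32799.52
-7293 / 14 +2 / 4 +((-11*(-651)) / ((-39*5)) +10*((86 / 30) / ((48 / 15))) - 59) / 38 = -522.71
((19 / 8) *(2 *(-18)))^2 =29241 / 4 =7310.25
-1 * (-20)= 20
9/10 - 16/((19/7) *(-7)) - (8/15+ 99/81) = -23/1710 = -0.01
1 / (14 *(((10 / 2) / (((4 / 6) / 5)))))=1 / 525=0.00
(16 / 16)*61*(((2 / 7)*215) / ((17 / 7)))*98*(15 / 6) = 6426350 / 17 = 378020.59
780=780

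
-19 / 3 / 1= -6.33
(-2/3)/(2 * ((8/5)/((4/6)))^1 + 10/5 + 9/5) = -10/129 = -0.08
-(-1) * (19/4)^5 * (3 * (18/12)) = 22284891/2048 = 10881.29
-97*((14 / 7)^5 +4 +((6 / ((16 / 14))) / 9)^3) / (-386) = 6067447 / 667008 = 9.10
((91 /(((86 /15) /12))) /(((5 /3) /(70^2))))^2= 579778977960000 /1849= 313563535943.75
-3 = -3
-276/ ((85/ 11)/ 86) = -261096/ 85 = -3071.72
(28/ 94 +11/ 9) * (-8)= -5144/ 423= -12.16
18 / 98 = 9 / 49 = 0.18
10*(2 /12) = 5 /3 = 1.67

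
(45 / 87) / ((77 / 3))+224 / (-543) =-475757 / 1212519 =-0.39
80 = 80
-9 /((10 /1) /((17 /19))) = -153 /190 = -0.81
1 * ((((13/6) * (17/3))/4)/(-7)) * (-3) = 1.32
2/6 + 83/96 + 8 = 9.20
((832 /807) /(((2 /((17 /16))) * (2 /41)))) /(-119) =-533 /5649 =-0.09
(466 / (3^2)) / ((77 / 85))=39610 / 693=57.16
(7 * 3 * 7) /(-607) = -147 /607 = -0.24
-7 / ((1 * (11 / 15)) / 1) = -105 / 11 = -9.55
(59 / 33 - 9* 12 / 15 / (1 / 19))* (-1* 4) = 89108 / 165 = 540.05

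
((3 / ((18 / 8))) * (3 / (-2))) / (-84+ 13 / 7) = 14 / 575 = 0.02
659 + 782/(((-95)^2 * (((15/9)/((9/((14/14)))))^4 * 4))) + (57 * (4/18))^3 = 825362453887/304593750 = 2709.72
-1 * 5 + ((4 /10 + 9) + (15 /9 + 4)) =151 /15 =10.07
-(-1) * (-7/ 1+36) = 29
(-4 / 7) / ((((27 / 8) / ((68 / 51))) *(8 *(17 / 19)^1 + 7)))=-2432 / 152523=-0.02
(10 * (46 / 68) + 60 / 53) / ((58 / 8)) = 28460 / 26129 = 1.09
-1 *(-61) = 61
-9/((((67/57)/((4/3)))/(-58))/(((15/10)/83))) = 59508/5561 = 10.70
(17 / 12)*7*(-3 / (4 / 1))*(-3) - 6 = 261 / 16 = 16.31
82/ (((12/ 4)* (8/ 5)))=205/ 12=17.08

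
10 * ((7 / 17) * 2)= 140 / 17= 8.24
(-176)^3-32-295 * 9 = -5454463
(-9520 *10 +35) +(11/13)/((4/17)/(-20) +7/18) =-95162.76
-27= -27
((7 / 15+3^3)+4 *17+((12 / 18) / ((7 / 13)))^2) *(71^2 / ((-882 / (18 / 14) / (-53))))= 28572014966 / 756315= 37777.93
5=5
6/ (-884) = -0.01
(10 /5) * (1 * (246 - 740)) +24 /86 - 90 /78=-552781 /559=-988.87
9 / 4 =2.25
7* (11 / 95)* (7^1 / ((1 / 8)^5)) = 17661952 / 95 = 185915.28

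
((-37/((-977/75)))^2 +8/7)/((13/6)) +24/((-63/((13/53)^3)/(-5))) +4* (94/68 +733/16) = 509303992379911049/2638082032252212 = 193.06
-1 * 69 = -69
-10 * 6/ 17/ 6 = -10/ 17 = -0.59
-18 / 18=-1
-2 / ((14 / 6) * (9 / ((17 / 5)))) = -34 / 105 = -0.32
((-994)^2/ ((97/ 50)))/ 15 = 9880360/ 291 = 33953.13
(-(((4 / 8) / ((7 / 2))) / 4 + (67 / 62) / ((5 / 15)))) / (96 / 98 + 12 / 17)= -338555 / 174096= -1.94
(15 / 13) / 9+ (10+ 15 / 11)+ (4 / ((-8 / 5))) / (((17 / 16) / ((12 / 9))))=20310 / 2431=8.35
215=215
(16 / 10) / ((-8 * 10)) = -1 / 50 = -0.02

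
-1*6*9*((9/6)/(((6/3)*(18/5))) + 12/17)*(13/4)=-43641/272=-160.44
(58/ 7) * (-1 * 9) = -522/ 7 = -74.57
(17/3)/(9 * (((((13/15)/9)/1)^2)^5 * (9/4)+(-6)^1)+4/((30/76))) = -562652592208242187500/4355593007780063383151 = -0.13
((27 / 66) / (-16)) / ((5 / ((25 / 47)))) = -45 / 16544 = -0.00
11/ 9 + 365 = 3296/ 9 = 366.22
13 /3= 4.33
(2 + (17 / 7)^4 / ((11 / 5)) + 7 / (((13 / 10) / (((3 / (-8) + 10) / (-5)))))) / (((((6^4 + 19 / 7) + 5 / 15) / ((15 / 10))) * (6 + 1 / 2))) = 18408015 / 13915789888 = 0.00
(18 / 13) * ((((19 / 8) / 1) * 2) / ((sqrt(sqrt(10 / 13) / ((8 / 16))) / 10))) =171 * 26^(1 / 4) * 5^(3 / 4) / 26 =49.66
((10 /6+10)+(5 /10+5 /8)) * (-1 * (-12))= 153.50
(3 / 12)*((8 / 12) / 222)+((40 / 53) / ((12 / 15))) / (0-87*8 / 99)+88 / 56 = 5151952 / 3582747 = 1.44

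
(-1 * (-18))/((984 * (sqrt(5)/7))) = 21 * sqrt(5)/820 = 0.06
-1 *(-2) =2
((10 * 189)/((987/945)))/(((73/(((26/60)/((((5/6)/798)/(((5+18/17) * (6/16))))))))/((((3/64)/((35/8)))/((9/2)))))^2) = 9908665759629/5790704560000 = 1.71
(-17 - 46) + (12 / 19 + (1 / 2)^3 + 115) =8019 / 152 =52.76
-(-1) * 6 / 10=3 / 5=0.60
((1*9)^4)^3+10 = 282429536491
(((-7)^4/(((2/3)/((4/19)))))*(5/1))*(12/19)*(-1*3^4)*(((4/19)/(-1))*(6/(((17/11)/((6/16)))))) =6931302840/116603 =59443.61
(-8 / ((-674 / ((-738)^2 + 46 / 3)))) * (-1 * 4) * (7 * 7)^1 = -1281038752 / 1011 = -1267100.64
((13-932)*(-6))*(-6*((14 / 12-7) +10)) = -137850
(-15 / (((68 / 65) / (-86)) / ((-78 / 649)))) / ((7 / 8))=-13080600 / 77231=-169.37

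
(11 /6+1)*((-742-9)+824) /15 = 1241 /90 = 13.79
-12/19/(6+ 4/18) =-27/266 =-0.10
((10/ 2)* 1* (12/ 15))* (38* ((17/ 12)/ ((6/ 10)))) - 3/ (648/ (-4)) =19381/ 54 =358.91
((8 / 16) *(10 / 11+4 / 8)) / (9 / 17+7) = 527 / 5632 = 0.09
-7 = -7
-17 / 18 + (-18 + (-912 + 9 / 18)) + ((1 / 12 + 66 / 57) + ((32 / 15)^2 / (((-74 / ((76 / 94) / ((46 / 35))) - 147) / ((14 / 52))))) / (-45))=-330445464247303 / 355622424300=-929.20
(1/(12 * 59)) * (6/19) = 1/2242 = 0.00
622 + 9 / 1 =631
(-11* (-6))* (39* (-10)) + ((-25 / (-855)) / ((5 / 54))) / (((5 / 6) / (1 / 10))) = -12226482 / 475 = -25739.96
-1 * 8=-8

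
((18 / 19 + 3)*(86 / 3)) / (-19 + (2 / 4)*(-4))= -2150 / 399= -5.39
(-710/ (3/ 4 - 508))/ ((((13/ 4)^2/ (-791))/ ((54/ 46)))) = -123.05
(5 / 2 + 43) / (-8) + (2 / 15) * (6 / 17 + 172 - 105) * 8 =66.16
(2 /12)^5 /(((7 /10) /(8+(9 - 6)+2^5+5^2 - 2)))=55 /4536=0.01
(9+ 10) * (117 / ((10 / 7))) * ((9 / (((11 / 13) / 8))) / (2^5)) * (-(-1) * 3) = 5461911 / 440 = 12413.43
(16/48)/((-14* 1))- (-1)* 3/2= 31/21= 1.48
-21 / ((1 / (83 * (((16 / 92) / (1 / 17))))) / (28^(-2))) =-4233 / 644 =-6.57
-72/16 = -9/2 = -4.50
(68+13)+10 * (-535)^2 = 2862331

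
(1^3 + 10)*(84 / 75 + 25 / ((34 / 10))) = 39611 / 425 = 93.20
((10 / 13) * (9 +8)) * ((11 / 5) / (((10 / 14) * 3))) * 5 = 2618 / 39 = 67.13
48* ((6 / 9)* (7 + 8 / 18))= 2144 / 9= 238.22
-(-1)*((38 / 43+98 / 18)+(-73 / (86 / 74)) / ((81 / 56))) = -3005 / 81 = -37.10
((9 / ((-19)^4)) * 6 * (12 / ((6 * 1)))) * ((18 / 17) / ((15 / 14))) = 0.00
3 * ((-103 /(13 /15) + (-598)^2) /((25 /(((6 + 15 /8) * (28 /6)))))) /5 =2049462387 /6500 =315301.91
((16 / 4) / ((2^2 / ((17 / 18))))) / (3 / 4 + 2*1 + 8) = 34 / 387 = 0.09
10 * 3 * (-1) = -30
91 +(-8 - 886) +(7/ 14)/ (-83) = -133299/ 166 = -803.01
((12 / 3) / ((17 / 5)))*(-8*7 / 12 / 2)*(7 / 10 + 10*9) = -12698 / 51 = -248.98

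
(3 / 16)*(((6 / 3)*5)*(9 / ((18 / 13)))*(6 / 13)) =45 / 8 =5.62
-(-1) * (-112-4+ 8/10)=-576/5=-115.20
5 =5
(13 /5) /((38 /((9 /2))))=117 /380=0.31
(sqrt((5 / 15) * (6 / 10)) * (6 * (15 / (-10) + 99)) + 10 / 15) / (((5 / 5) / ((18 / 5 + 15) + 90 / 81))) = 1774 / 135 + 11531 * sqrt(5) / 5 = 5169.96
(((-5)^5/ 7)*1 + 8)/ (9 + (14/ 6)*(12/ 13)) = -39897/ 1015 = -39.31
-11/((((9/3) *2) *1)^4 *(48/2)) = -11/31104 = -0.00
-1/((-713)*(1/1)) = 1/713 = 0.00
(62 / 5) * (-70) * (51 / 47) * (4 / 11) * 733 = -129793776 / 517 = -251051.79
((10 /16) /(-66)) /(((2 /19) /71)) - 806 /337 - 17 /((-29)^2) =-2633502865 /299288352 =-8.80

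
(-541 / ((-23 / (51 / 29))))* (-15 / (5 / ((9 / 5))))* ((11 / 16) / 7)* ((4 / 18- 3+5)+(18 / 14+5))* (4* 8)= -976059216 / 163415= -5972.89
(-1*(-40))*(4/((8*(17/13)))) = 260/17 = 15.29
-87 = -87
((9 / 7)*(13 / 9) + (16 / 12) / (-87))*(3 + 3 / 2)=3365 / 406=8.29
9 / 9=1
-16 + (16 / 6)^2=-80 / 9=-8.89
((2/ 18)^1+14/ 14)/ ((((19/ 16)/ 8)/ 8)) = 10240/ 171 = 59.88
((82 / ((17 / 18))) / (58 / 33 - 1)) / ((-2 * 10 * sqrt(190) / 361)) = -231363 * sqrt(190) / 21250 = -150.08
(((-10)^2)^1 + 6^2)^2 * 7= 129472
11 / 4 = 2.75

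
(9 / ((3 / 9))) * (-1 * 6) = -162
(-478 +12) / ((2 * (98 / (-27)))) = 6291 / 98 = 64.19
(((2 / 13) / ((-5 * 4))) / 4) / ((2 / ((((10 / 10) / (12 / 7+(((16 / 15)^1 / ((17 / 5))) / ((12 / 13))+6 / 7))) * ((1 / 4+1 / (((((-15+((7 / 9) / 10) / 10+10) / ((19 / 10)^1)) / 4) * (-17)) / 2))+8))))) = -162243459 / 58278163840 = -0.00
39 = 39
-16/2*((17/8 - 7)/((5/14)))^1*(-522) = -285012/5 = -57002.40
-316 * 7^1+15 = -2197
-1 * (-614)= 614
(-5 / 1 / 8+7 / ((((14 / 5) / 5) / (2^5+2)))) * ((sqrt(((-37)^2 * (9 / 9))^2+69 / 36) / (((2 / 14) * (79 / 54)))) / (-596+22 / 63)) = -13474755 * sqrt(67469865) / 23716432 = -4666.88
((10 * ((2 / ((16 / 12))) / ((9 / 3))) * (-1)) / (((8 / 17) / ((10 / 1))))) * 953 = -405025 / 4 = -101256.25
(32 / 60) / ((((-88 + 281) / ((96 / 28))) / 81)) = 5184 / 6755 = 0.77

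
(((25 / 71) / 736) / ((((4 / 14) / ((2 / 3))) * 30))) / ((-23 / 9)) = -35 / 2403776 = -0.00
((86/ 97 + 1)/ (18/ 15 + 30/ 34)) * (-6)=-31110/ 5723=-5.44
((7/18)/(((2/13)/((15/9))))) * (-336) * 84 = -118906.67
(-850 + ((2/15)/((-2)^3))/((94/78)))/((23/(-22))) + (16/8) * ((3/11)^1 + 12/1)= 99599273/118910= 837.60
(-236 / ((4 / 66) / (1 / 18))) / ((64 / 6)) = -649 / 32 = -20.28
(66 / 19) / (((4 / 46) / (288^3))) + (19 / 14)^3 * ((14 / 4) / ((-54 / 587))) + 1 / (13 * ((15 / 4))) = 49893316707195077 / 52284960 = 954257528.50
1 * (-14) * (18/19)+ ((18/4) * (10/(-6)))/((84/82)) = -10951/532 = -20.58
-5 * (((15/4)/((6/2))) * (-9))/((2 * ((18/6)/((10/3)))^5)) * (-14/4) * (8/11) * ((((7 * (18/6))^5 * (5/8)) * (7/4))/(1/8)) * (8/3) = -10294287500000/891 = -11553633557.80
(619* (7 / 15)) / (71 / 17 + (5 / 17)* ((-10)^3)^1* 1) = -1.00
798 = 798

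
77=77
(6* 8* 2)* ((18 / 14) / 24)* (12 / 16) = 27 / 7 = 3.86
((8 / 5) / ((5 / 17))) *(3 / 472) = 51 / 1475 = 0.03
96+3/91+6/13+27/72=70521/728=96.87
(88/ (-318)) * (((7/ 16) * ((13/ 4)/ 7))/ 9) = -143/ 22896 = -0.01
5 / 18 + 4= 77 / 18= 4.28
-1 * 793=-793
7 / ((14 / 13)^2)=169 / 28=6.04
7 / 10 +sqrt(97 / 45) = 7 / 10 +sqrt(485) / 15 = 2.17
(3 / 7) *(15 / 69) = 15 / 161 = 0.09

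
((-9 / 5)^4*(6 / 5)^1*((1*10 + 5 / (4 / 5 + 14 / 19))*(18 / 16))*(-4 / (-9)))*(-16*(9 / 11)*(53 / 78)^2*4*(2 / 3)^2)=-76078416672 / 84816875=-896.97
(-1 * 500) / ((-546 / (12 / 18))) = 500 / 819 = 0.61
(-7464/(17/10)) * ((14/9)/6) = -174160/153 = -1138.30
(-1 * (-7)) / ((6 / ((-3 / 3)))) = -7 / 6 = -1.17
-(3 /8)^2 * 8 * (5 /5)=-9 /8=-1.12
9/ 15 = 3/ 5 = 0.60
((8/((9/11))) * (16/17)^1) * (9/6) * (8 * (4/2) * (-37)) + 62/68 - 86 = -842215/102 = -8257.01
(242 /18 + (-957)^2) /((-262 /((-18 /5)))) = 8242762 /655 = 12584.37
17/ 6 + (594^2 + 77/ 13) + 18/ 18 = 27521969/ 78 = 352845.76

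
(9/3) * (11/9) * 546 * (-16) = -32032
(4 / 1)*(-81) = -324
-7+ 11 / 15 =-94 / 15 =-6.27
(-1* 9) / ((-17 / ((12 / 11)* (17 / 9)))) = 12 / 11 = 1.09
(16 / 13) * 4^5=16384 / 13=1260.31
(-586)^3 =-201230056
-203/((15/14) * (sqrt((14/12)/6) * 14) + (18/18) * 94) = -76328/35169 + 2030 * sqrt(7)/35169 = -2.02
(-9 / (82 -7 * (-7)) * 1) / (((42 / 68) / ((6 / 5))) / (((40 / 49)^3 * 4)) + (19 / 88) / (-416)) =-4480819200 / 15393580619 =-0.29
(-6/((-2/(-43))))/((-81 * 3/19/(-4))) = -3268/81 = -40.35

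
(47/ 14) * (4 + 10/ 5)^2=846/ 7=120.86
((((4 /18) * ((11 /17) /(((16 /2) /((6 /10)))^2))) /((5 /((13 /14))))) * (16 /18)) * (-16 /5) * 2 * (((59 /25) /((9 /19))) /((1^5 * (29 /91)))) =-8335756 /623953125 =-0.01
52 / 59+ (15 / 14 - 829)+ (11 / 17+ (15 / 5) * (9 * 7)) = -637.40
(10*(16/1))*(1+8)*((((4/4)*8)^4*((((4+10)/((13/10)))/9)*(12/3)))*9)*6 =19818086400/13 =1524468184.62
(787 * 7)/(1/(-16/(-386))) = 44072/193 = 228.35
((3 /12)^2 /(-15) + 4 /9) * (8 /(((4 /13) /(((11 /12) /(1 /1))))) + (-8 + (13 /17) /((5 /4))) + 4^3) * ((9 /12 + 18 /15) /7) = 24153181 /2448000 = 9.87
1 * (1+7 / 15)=22 / 15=1.47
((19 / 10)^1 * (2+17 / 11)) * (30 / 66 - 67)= -271206 / 605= -448.27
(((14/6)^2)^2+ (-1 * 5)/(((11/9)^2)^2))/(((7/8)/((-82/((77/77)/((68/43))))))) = -1449574252288/356962221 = -4060.86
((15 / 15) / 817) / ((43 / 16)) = 16 / 35131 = 0.00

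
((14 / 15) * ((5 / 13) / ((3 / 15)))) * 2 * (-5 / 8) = -175 / 78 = -2.24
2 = 2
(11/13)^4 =14641/28561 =0.51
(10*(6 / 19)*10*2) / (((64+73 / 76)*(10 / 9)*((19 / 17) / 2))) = 146880 / 93803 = 1.57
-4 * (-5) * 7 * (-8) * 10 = -11200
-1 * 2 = -2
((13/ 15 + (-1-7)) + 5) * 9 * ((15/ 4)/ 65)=-72/ 65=-1.11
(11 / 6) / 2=11 / 12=0.92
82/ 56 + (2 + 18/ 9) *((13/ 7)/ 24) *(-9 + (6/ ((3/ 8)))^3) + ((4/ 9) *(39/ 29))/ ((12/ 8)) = 9258407/ 7308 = 1266.89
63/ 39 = 21/ 13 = 1.62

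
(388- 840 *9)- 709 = -7881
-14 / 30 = -7 / 15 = -0.47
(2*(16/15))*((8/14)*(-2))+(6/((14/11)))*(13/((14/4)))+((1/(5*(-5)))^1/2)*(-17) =113279/7350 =15.41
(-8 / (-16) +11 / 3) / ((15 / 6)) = 5 / 3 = 1.67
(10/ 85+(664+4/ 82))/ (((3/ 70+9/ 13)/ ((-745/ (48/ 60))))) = -130766385750/ 155431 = -841314.70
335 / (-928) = -335 / 928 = -0.36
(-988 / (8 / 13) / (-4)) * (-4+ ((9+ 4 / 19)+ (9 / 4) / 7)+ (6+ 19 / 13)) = 1168219 / 224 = 5215.26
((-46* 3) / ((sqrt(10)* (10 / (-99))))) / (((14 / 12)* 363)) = 621* sqrt(10) / 1925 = 1.02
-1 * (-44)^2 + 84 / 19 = -36700 / 19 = -1931.58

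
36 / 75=12 / 25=0.48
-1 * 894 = -894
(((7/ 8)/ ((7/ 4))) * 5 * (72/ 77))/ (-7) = -180/ 539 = -0.33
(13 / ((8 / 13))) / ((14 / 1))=169 / 112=1.51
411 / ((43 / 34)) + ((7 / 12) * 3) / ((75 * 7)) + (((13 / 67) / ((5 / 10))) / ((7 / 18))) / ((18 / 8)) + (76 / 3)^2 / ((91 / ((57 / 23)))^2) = 1233919270469569 / 3786194930700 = 325.90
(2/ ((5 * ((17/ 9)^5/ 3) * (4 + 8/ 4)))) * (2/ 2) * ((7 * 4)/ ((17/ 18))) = 29760696/ 120687845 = 0.25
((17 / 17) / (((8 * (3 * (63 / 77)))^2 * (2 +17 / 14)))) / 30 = 847 / 31492800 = 0.00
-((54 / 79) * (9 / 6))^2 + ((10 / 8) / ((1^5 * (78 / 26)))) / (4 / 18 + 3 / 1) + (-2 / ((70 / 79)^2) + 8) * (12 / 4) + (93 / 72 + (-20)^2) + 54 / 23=51288453829903 / 122384761800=419.08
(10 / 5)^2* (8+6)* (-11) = -616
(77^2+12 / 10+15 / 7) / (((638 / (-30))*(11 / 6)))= -3737376 / 24563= -152.15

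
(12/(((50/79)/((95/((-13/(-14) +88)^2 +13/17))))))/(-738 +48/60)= -0.00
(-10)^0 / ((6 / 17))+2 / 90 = 257 / 90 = 2.86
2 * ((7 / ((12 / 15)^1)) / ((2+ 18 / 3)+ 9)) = 1.03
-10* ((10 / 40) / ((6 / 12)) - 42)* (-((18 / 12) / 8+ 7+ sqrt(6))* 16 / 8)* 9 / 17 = -429525 / 136 - 7470* sqrt(6) / 17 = -4234.61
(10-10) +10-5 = 5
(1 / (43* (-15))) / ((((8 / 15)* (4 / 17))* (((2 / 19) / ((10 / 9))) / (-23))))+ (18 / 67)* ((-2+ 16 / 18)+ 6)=3578507 / 829728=4.31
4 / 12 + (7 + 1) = 25 / 3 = 8.33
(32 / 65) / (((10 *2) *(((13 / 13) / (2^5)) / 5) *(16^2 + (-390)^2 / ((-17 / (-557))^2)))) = 18496 / 766820386865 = 0.00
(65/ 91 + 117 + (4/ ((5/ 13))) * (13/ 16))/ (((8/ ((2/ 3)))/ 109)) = 1925267/ 1680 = 1145.99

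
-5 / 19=-0.26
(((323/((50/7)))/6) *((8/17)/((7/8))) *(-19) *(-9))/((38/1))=456/25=18.24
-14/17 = -0.82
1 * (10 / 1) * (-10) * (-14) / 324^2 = 175 / 13122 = 0.01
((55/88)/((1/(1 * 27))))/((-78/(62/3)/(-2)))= 465/52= 8.94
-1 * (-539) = 539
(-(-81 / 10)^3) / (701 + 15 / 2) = 531441 / 708500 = 0.75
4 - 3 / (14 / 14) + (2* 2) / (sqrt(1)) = 5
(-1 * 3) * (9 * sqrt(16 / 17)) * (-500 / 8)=6750 * sqrt(17) / 17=1637.12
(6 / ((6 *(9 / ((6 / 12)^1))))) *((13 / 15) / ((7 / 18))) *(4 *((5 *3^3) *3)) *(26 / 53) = 36504 / 371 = 98.39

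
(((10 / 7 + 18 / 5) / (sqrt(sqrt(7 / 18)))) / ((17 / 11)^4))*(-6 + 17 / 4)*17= -644204*2^(1 / 4)*sqrt(3)*7^(3 / 4) / 171955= -33.21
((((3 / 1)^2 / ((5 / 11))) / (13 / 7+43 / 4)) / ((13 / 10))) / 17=5544 / 78013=0.07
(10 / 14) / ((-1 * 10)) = -1 / 14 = -0.07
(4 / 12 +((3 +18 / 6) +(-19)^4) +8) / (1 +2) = 391006 / 9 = 43445.11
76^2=5776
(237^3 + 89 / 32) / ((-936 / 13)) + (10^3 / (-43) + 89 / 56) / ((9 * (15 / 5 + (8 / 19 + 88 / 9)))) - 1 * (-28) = -289352883752117 / 1565238528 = -184861.85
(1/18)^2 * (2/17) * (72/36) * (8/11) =8/15147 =0.00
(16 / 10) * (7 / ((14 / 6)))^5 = 1944 / 5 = 388.80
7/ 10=0.70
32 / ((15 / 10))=21.33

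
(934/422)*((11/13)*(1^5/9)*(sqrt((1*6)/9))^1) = 5137*sqrt(6)/74061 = 0.17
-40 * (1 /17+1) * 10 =-7200 /17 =-423.53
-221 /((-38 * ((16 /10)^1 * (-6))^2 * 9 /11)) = 60775 /787968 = 0.08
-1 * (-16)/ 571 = 16/ 571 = 0.03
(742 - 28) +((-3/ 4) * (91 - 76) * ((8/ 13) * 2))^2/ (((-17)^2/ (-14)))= 34418874/ 48841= 704.71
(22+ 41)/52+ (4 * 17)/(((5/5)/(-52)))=-183809/52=-3534.79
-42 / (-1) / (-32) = -21 / 16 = -1.31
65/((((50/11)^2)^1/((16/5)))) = 6292/625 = 10.07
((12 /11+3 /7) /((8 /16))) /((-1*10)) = -117 /385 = -0.30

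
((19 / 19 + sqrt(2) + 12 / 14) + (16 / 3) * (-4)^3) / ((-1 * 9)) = 7129 / 189 - sqrt(2) / 9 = 37.56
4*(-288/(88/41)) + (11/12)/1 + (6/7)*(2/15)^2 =-12376873/23100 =-535.80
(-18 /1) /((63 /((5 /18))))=-5 /63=-0.08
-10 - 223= -233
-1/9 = -0.11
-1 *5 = -5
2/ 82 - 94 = -3853/ 41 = -93.98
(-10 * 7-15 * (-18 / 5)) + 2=-14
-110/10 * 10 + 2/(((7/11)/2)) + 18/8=-101.46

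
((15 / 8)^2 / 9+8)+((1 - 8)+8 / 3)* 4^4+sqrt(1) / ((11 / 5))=-2324231 / 2112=-1100.49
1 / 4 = 0.25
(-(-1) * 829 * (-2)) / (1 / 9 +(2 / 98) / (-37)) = -13526793 / 902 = -14996.44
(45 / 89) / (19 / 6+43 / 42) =0.12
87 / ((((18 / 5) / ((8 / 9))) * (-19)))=-1.13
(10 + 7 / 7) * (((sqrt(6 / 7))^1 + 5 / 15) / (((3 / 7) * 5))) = 6.46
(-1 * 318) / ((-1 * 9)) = 106 / 3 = 35.33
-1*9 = -9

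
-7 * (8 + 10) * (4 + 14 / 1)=-2268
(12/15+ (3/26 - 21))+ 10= -1311/130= -10.08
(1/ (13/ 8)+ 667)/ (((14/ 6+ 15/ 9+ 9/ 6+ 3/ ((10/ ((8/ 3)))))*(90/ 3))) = 2893/ 819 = 3.53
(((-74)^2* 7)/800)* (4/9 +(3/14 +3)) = 631109/3600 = 175.31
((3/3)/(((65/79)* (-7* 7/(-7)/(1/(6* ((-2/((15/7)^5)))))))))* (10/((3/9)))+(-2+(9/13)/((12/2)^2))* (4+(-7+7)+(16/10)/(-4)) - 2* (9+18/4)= -31613913/588245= -53.74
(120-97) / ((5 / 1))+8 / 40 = 24 / 5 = 4.80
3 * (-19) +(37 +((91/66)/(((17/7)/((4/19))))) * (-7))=-222098/10659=-20.84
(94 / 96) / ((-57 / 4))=-47 / 684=-0.07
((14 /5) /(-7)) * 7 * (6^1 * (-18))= 1512 /5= 302.40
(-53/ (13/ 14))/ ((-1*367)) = 742/ 4771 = 0.16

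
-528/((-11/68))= 3264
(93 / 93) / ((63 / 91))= 13 / 9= 1.44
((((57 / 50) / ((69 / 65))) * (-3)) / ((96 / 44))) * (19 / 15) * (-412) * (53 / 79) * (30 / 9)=281809957 / 163530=1723.29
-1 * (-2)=2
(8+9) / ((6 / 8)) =68 / 3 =22.67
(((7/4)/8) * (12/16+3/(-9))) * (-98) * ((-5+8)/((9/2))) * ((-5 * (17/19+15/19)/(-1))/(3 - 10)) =1225/171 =7.16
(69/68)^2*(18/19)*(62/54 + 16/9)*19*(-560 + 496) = -1002984/289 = -3470.53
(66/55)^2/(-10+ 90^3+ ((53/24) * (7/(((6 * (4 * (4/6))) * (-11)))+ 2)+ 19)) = 50688/25661269175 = 0.00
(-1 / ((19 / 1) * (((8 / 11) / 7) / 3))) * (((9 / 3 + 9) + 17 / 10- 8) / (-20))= 693 / 1600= 0.43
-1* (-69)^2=-4761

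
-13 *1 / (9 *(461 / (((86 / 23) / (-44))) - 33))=559 / 2112165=0.00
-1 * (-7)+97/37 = 356/37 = 9.62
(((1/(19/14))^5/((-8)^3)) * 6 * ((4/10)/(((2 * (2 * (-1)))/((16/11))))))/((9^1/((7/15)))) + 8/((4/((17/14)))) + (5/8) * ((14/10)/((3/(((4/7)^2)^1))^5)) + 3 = 36247452890859119311/6677122320879889725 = 5.43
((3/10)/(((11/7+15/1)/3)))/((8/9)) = 567/9280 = 0.06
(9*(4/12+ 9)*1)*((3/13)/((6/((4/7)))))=24/13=1.85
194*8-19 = 1533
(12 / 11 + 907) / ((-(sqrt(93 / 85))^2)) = -849065 / 1023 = -829.98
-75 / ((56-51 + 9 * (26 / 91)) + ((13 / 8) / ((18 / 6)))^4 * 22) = -87091200 / 10991261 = -7.92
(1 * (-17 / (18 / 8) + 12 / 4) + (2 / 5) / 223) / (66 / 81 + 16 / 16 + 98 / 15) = -137091 / 251321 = -0.55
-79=-79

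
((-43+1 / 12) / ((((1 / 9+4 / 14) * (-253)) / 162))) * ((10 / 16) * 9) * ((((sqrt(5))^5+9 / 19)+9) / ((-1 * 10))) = -7884135 * sqrt(5) / 8096-14191443 / 38456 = -2546.58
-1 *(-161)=161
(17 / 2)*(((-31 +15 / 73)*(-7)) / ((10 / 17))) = 1136926 / 365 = 3114.87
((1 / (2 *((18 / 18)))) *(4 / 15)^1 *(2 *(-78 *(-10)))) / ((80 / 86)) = 1118 / 5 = 223.60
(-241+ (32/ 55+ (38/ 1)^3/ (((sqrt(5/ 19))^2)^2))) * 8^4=892234125312/ 275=3244487728.41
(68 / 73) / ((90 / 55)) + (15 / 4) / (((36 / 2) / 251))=277837 / 5256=52.86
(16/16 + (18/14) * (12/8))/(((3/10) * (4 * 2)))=205/168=1.22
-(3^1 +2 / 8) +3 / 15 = -61 / 20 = -3.05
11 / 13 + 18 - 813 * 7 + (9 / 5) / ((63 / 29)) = -2580453 / 455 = -5671.33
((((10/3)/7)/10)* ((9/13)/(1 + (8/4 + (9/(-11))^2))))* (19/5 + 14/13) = 38357/875420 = 0.04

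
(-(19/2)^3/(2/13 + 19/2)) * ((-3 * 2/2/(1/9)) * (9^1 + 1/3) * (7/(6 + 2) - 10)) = -410079033/2008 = -204222.63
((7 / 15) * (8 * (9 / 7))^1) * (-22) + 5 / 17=-8951 / 85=-105.31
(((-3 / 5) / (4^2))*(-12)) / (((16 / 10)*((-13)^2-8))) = 9 / 5152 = 0.00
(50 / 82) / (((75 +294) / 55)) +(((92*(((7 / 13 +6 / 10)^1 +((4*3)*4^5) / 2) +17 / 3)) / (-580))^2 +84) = 1279366304824983476 / 1343918525625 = 951967.16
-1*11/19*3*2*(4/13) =-264/247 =-1.07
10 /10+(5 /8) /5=1.12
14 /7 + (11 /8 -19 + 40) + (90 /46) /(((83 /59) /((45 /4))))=611205 /15272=40.02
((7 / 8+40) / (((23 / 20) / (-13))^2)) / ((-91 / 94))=-19979700 / 3703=-5395.54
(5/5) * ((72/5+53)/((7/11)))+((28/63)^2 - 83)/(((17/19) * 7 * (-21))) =107832484/1012095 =106.54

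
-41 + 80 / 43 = -39.14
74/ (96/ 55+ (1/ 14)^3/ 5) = 2233616/ 52687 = 42.39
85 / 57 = 1.49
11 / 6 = 1.83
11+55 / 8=17.88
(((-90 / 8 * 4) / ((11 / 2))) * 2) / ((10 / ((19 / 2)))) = -171 / 11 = -15.55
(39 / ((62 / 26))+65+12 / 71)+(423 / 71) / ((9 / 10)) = 194004 / 2201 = 88.14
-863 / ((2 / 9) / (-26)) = 100971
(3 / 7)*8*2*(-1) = -48 / 7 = -6.86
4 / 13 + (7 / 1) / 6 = 115 / 78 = 1.47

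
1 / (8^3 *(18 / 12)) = 1 / 768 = 0.00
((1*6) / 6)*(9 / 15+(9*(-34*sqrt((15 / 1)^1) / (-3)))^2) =780303 / 5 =156060.60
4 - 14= -10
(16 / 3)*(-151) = -2416 / 3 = -805.33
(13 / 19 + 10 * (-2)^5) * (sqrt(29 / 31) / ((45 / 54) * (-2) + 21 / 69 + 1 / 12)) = 1674492 * sqrt(899) / 207917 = 241.48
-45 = -45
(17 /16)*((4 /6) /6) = 0.12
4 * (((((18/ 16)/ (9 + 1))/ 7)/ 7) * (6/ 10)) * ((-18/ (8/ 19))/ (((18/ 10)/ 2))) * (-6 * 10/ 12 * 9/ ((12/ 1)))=1539/ 1568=0.98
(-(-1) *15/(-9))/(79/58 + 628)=-0.00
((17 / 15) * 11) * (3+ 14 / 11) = 799 / 15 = 53.27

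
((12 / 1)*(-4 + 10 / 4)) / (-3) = 6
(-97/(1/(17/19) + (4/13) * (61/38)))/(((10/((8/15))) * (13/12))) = -2.96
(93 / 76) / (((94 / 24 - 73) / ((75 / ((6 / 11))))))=-76725 / 31502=-2.44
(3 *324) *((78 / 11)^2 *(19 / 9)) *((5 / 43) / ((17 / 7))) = 436952880 / 88451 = 4940.06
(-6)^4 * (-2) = -2592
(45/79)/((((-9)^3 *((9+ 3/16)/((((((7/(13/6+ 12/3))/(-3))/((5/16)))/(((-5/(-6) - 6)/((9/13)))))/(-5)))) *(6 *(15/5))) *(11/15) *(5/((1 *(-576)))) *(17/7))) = -32768/3304203045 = -0.00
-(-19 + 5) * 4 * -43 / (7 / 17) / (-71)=5848 / 71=82.37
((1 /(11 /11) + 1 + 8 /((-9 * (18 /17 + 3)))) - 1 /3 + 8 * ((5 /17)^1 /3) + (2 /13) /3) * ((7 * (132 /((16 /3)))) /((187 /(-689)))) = -116255447 /79764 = -1457.49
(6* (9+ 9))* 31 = 3348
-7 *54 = -378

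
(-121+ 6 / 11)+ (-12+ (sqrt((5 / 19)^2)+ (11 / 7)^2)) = -1328483 / 10241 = -129.72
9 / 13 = 0.69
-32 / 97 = -0.33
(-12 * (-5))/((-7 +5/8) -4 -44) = -32/29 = -1.10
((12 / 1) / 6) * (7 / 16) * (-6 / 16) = -0.33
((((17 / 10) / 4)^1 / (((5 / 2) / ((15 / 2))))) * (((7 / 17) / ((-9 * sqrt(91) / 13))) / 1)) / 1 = -sqrt(91) / 120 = -0.08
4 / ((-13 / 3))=-12 / 13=-0.92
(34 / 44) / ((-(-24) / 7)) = 119 / 528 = 0.23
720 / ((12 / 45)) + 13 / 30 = 81013 / 30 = 2700.43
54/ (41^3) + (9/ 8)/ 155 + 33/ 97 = 2886910473/ 8289817880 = 0.35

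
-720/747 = -80/83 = -0.96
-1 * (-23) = 23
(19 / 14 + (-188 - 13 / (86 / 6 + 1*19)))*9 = -1178307 / 700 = -1683.30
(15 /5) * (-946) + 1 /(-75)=-212851 /75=-2838.01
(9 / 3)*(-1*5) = -15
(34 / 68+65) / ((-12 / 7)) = -917 / 24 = -38.21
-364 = -364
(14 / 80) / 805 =1 / 4600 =0.00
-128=-128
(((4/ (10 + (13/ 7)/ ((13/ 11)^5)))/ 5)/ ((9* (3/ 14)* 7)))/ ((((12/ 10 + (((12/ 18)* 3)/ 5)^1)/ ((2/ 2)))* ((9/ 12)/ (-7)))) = -5597956/ 174986001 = -0.03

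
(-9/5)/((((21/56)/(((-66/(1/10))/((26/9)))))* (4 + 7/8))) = 38016/169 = 224.95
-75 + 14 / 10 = -368 / 5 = -73.60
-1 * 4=-4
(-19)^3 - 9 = -6868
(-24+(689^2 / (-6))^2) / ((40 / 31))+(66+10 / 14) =48903126526489 / 10080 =4851500647.47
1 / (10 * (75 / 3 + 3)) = 1 / 280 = 0.00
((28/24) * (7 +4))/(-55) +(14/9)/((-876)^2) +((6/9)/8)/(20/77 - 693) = -215005089859/920983572360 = -0.23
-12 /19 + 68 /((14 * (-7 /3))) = -2526 /931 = -2.71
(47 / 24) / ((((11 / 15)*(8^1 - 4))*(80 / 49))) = 0.41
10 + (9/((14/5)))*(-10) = -22.14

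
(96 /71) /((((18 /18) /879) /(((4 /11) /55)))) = 337536 /42955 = 7.86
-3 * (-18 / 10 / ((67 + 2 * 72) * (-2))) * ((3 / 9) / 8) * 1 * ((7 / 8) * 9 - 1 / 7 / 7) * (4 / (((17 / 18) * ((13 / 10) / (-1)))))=0.01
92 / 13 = 7.08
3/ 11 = 0.27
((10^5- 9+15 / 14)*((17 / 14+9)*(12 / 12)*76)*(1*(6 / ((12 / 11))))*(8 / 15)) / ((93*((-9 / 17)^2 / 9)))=48365285819708 / 615195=78617813.57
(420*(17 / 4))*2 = 3570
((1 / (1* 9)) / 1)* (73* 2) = 146 / 9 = 16.22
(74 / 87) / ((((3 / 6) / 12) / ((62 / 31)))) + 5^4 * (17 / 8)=317597 / 232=1368.95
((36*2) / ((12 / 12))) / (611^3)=72 / 228099131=0.00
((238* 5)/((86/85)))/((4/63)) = 3186225/172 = 18524.56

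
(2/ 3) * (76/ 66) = 76/ 99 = 0.77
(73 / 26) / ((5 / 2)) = 73 / 65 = 1.12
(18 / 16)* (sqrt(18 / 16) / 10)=27* sqrt(2) / 320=0.12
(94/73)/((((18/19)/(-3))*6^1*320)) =-893/420480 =-0.00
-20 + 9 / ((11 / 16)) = -76 / 11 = -6.91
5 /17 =0.29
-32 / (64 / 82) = -41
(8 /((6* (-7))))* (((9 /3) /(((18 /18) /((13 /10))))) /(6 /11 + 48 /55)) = -11 /21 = -0.52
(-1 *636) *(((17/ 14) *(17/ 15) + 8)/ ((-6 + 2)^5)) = 104357/ 17920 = 5.82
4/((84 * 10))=1/210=0.00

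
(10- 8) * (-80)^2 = 12800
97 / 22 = 4.41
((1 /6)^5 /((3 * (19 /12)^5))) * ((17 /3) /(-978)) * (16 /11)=-4352 /119870428689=-0.00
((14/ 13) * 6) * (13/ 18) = 14/ 3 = 4.67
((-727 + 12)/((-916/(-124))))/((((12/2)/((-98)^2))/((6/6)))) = -106436330/687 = -154929.16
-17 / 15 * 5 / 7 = -17 / 21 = -0.81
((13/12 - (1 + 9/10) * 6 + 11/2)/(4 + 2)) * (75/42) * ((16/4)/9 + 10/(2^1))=-10115/1296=-7.80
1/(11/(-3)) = -3/11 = -0.27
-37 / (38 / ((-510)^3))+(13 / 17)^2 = 129160184.80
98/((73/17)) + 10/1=2396/73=32.82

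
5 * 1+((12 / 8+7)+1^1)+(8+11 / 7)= 337 / 14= 24.07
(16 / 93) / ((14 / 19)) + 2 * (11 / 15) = 5534 / 3255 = 1.70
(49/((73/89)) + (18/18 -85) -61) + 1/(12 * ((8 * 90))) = -53775287/630720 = -85.26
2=2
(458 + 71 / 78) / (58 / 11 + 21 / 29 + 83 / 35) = 399651175 / 7287696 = 54.84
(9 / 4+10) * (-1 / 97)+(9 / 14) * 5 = 3.09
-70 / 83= -0.84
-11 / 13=-0.85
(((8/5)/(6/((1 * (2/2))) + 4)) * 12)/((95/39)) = 1872/2375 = 0.79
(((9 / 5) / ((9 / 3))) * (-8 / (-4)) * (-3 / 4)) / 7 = -9 / 70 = -0.13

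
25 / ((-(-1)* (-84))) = -25 / 84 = -0.30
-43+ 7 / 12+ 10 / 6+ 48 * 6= 989 / 4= 247.25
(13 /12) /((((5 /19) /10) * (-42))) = -247 /252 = -0.98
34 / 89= 0.38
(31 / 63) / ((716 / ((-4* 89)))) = -2759 / 11277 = -0.24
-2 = -2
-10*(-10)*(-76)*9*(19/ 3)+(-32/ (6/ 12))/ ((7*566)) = -858169232/ 1981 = -433200.02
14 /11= 1.27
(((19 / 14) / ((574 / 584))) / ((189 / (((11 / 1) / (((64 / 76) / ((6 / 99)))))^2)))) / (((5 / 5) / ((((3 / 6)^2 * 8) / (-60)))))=-500707 / 3280616640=-0.00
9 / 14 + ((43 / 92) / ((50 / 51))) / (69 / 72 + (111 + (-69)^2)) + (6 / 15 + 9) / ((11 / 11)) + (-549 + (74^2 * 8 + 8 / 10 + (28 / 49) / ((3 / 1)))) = 17458634195339 / 403480950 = 43270.03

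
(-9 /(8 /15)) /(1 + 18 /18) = -135 /16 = -8.44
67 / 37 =1.81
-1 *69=-69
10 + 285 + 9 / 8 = 2369 / 8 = 296.12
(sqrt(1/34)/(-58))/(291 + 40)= -sqrt(34)/652732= -0.00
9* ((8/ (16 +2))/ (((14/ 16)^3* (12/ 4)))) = 2048/ 1029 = 1.99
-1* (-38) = 38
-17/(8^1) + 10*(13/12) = 209/24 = 8.71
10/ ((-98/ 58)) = -290/ 49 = -5.92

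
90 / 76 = 45 / 38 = 1.18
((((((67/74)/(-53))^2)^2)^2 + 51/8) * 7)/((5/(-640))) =-2498267531703281128329088295431/437371766754775610268792962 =-5712.00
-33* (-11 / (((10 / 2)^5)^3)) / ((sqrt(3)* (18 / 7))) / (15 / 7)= 5929* sqrt(3) / 8239746093750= 0.00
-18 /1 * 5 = -90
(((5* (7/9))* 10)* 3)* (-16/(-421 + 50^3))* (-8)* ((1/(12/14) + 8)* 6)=352000/53391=6.59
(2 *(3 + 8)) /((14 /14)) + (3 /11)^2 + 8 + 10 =4849 /121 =40.07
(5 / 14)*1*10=25 / 7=3.57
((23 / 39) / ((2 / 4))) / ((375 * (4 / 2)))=23 / 14625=0.00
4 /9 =0.44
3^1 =3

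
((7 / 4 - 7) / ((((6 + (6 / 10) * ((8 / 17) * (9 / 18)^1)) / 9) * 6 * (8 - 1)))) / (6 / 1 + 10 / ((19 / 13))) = -1615 / 113216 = -0.01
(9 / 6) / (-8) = -0.19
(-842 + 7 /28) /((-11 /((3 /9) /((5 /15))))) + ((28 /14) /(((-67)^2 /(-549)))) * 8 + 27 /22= 1360943 /17956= 75.79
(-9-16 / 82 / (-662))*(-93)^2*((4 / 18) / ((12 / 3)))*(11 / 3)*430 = -277584153275 / 40713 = -6818071.70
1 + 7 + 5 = 13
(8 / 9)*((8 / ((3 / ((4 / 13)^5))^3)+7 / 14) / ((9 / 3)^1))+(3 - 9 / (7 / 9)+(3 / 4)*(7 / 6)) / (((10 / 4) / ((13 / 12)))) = -66595354881606858331933 / 20896128964072410637680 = -3.19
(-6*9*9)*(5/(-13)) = 2430/13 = 186.92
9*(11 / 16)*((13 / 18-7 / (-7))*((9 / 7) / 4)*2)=3069 / 448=6.85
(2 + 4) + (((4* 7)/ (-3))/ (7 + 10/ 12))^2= 16390/ 2209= 7.42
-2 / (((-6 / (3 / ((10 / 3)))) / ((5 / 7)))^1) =3 / 14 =0.21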